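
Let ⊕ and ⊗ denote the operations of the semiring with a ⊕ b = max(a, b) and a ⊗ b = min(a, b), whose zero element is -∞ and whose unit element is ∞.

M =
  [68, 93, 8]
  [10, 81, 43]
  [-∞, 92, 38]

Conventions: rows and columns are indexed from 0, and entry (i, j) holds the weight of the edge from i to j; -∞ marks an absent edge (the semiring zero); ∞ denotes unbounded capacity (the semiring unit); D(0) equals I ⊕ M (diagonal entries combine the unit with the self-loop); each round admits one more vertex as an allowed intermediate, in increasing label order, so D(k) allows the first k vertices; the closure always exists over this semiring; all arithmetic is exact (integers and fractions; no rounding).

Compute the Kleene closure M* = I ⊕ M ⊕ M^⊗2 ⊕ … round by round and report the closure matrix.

D(0):
  [∞, 93, 8]
  [10, ∞, 43]
  [-∞, 92, ∞]
D(1):
  [∞, 93, 8]
  [10, ∞, 43]
  [-∞, 92, ∞]
D(2):
  [∞, 93, 43]
  [10, ∞, 43]
  [10, 92, ∞]
D(3):
  [∞, 93, 43]
  [10, ∞, 43]
  [10, 92, ∞]
Answer: M* = [[∞, 93, 43], [10, ∞, 43], [10, 92, ∞]]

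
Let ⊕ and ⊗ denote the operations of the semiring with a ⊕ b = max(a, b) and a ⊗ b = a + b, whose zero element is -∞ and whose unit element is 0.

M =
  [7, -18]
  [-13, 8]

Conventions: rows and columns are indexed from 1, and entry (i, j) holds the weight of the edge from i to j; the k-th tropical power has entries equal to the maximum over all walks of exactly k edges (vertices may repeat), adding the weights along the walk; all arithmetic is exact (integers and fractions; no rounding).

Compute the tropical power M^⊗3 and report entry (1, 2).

M^⊗2:
  [14, -10]
  [-5, 16]
M^⊗3:
  [21, -2]
  [3, 24]
Key observation: the optimum is the walk 1->2->2->2, with weight (-18) + 8 + 8 = -2.
Optimal value attained by: walk 1->2->2->2.
Answer: (M^⊗3)[1][2] = -2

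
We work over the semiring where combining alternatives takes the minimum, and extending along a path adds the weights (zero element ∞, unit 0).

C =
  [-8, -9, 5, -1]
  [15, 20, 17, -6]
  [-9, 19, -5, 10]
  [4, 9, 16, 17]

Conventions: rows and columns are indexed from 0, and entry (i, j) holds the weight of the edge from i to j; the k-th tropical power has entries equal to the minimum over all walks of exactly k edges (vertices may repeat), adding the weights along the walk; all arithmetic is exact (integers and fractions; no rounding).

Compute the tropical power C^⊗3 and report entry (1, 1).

C^⊗2:
  [-16, -17, -3, -15]
  [-2, 3, 10, 11]
  [-17, -18, -10, -10]
  [-4, -5, 9, 3]
C^⊗3:
  [-24, -25, -11, -23]
  [-10, -11, 3, -3]
  [-25, -26, -15, -24]
  [-12, -13, 1, -11]
Key observation: the optimum is the walk 1->3->0->1, with weight (-6) + 4 + (-9) = -11.
Optimal value attained by: walk 1->3->0->1.
Answer: (C^⊗3)[1][1] = -11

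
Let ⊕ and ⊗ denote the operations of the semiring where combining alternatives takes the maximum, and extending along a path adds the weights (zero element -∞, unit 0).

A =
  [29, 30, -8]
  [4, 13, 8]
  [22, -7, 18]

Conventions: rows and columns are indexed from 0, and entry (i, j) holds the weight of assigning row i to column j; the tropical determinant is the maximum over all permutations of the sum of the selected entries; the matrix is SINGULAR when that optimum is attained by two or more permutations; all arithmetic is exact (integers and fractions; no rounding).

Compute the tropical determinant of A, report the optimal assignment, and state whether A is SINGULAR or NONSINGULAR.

σ = (0, 1, 2): 29 + 13 + 18 = 60
σ = (0, 2, 1): 29 + 8 + (-7) = 30
σ = (1, 0, 2): 30 + 4 + 18 = 52
σ = (1, 2, 0): 30 + 8 + 22 = 60
σ = (2, 0, 1): (-8) + 4 + (-7) = -11
σ = (2, 1, 0): (-8) + 13 + 22 = 27
Optimal value attained by: σ = (0, 1, 2).
Answer: det⊕(A) = 60; verdict: SINGULAR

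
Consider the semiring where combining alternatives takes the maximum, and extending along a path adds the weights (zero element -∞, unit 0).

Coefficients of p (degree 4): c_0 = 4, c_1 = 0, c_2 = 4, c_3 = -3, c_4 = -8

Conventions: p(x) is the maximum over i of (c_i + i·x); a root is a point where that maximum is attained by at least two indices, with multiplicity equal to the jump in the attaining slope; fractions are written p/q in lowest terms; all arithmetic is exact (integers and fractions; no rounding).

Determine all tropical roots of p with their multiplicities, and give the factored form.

hull edge (i=0, c=4) to (i=2, c=4): slope 0, span 2
hull edge (i=2, c=4) to (i=4, c=-8): slope -6, span 2
Factored form: p(x) = -8 ⊗ (x ⊕ 0) ⊗ (x ⊕ 0) ⊗ (x ⊕ 6) ⊗ (x ⊕ 6)
Answer: roots = 0 (mult 2), 6 (mult 2)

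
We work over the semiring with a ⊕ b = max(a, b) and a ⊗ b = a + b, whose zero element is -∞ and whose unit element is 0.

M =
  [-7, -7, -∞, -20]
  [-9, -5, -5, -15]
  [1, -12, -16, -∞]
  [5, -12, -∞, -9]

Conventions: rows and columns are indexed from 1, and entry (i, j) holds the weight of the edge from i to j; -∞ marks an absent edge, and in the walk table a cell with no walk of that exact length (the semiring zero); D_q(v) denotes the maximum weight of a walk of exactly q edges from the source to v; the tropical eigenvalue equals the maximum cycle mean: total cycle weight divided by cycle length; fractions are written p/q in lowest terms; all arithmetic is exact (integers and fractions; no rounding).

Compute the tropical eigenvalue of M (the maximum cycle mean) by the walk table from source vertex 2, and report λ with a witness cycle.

q=0: [-∞, 0, -∞, -∞]
q=1: [-9, -5, -5, -15]
q=2: [-4, -10, -10, -20]
q=3: [-9, -11, -15, -24]
q=4: [-14, -16, -16, -26]
Optimal cycle mean attained by: cycle 1->2->3->1, total (-7) + (-5) + 1, length 3.
Answer: λ = -11/3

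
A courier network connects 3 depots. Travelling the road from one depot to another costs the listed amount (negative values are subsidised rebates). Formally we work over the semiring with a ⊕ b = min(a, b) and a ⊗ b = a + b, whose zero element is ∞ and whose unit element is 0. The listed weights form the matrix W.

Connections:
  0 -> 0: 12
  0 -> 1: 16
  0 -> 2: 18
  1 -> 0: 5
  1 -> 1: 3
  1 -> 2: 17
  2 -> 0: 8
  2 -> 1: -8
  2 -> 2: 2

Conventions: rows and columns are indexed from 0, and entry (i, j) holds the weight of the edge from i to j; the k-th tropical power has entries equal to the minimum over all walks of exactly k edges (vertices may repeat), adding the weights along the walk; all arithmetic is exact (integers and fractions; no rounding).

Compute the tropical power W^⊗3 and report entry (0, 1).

W^⊗2:
  [21, 10, 20]
  [8, 6, 19]
  [-3, -6, 4]
W^⊗3:
  [15, 12, 22]
  [11, 9, 21]
  [-1, -4, 6]
Key observation: the optimum is the walk 0->2->2->1, with weight 18 + 2 + (-8) = 12.
Optimal value attained by: walk 0->2->2->1.
Answer: (W^⊗3)[0][1] = 12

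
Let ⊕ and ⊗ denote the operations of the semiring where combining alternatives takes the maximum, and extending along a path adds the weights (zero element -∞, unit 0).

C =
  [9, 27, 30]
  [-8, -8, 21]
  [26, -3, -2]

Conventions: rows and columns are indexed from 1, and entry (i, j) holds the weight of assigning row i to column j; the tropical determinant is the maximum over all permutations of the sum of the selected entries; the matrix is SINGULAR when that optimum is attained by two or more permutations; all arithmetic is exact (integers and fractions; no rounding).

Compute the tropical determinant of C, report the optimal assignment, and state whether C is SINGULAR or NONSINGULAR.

σ = (1, 2, 3): 9 + (-8) + (-2) = -1
σ = (1, 3, 2): 9 + 21 + (-3) = 27
σ = (2, 1, 3): 27 + (-8) + (-2) = 17
σ = (2, 3, 1): 27 + 21 + 26 = 74
σ = (3, 1, 2): 30 + (-8) + (-3) = 19
σ = (3, 2, 1): 30 + (-8) + 26 = 48
Optimal value attained by: σ = (2, 3, 1).
Answer: det⊕(C) = 74; verdict: NONSINGULAR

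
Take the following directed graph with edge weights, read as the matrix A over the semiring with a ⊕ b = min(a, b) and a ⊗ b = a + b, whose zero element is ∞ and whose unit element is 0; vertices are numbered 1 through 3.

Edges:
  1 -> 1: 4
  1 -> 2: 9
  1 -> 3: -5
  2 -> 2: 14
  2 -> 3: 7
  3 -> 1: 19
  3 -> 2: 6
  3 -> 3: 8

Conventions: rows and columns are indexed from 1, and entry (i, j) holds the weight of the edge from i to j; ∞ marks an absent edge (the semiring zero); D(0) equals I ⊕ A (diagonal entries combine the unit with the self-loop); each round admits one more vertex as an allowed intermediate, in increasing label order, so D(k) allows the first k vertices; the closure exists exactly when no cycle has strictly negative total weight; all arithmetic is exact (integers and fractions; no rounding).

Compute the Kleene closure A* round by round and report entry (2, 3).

D(0):
  [0, 9, -5]
  [∞, 0, 7]
  [19, 6, 0]
D(1):
  [0, 9, -5]
  [∞, 0, 7]
  [19, 6, 0]
D(2):
  [0, 9, -5]
  [∞, 0, 7]
  [19, 6, 0]
D(3):
  [0, 1, -5]
  [26, 0, 7]
  [19, 6, 0]
Answer: A*[2][3] = 7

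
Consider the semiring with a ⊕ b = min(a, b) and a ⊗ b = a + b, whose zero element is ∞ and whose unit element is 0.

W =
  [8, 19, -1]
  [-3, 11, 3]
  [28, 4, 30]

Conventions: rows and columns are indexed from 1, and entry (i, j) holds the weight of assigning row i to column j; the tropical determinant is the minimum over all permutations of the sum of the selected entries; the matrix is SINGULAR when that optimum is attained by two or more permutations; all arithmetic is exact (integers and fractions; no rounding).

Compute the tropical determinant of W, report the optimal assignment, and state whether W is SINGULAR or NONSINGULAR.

σ = (1, 2, 3): 8 + 11 + 30 = 49
σ = (1, 3, 2): 8 + 3 + 4 = 15
σ = (2, 1, 3): 19 + (-3) + 30 = 46
σ = (2, 3, 1): 19 + 3 + 28 = 50
σ = (3, 1, 2): (-1) + (-3) + 4 = 0
σ = (3, 2, 1): (-1) + 11 + 28 = 38
Optimal value attained by: σ = (3, 1, 2).
Answer: det⊕(W) = 0; verdict: NONSINGULAR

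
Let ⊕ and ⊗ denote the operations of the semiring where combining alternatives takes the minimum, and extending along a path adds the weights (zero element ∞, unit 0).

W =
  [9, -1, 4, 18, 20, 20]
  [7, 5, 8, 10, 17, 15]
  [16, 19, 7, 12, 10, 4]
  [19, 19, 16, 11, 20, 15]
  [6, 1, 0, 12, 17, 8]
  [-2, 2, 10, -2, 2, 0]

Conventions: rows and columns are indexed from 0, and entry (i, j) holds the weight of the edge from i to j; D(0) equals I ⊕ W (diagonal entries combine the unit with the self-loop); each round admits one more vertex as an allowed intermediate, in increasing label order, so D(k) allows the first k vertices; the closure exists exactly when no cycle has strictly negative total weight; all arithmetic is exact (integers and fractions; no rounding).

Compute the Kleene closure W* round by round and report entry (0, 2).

D(0):
  [0, -1, 4, 18, 20, 20]
  [7, 0, 8, 10, 17, 15]
  [16, 19, 0, 12, 10, 4]
  [19, 19, 16, 0, 20, 15]
  [6, 1, 0, 12, 0, 8]
  [-2, 2, 10, -2, 2, 0]
D(1):
  [0, -1, 4, 18, 20, 20]
  [7, 0, 8, 10, 17, 15]
  [16, 15, 0, 12, 10, 4]
  [19, 18, 16, 0, 20, 15]
  [6, 1, 0, 12, 0, 8]
  [-2, -3, 2, -2, 2, 0]
D(2):
  [0, -1, 4, 9, 16, 14]
  [7, 0, 8, 10, 17, 15]
  [16, 15, 0, 12, 10, 4]
  [19, 18, 16, 0, 20, 15]
  [6, 1, 0, 11, 0, 8]
  [-2, -3, 2, -2, 2, 0]
D(3):
  [0, -1, 4, 9, 14, 8]
  [7, 0, 8, 10, 17, 12]
  [16, 15, 0, 12, 10, 4]
  [19, 18, 16, 0, 20, 15]
  [6, 1, 0, 11, 0, 4]
  [-2, -3, 2, -2, 2, 0]
D(4):
  [0, -1, 4, 9, 14, 8]
  [7, 0, 8, 10, 17, 12]
  [16, 15, 0, 12, 10, 4]
  [19, 18, 16, 0, 20, 15]
  [6, 1, 0, 11, 0, 4]
  [-2, -3, 2, -2, 2, 0]
D(5):
  [0, -1, 4, 9, 14, 8]
  [7, 0, 8, 10, 17, 12]
  [16, 11, 0, 12, 10, 4]
  [19, 18, 16, 0, 20, 15]
  [6, 1, 0, 11, 0, 4]
  [-2, -3, 2, -2, 2, 0]
D(6):
  [0, -1, 4, 6, 10, 8]
  [7, 0, 8, 10, 14, 12]
  [2, 1, 0, 2, 6, 4]
  [13, 12, 16, 0, 17, 15]
  [2, 1, 0, 2, 0, 4]
  [-2, -3, 2, -2, 2, 0]
Answer: W*[0][2] = 4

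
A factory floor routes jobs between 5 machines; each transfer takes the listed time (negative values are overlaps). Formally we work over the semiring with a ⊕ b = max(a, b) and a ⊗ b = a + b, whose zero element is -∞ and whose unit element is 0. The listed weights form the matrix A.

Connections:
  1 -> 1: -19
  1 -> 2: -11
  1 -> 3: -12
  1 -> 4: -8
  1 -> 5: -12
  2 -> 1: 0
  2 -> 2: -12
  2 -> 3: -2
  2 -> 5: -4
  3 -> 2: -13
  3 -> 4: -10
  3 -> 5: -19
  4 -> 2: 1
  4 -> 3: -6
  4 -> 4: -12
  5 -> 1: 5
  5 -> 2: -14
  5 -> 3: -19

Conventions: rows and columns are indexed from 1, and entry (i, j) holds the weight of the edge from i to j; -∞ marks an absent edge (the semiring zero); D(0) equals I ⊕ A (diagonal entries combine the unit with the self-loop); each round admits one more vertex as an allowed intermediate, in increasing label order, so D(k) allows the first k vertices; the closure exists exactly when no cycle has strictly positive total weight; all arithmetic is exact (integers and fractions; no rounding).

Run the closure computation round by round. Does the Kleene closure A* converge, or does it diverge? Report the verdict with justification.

D(0):
  [0, -11, -12, -8, -12]
  [0, 0, -2, -∞, -4]
  [-∞, -13, 0, -10, -19]
  [-∞, 1, -6, 0, -∞]
  [5, -14, -19, -∞, 0]
D(1):
  [0, -11, -12, -8, -12]
  [0, 0, -2, -8, -4]
  [-∞, -13, 0, -10, -19]
  [-∞, 1, -6, 0, -∞]
  [5, -6, -7, -3, 0]
D(2):
  [0, -11, -12, -8, -12]
  [0, 0, -2, -8, -4]
  [-13, -13, 0, -10, -17]
  [1, 1, -1, 0, -3]
  [5, -6, -7, -3, 0]
D(3):
  [0, -11, -12, -8, -12]
  [0, 0, -2, -8, -4]
  [-13, -13, 0, -10, -17]
  [1, 1, -1, 0, -3]
  [5, -6, -7, -3, 0]
D(4):
  [0, -7, -9, -8, -11]
  [0, 0, -2, -8, -4]
  [-9, -9, 0, -10, -13]
  [1, 1, -1, 0, -3]
  [5, -2, -4, -3, 0]
D(5):
  [0, -7, -9, -8, -11]
  [1, 0, -2, -7, -4]
  [-8, -9, 0, -10, -13]
  [2, 1, -1, 0, -3]
  [5, -2, -4, -3, 0]
Key observation: every diagonal entry stays at the unit through all rounds, so no improving cycle exists.
Answer: CONVERGES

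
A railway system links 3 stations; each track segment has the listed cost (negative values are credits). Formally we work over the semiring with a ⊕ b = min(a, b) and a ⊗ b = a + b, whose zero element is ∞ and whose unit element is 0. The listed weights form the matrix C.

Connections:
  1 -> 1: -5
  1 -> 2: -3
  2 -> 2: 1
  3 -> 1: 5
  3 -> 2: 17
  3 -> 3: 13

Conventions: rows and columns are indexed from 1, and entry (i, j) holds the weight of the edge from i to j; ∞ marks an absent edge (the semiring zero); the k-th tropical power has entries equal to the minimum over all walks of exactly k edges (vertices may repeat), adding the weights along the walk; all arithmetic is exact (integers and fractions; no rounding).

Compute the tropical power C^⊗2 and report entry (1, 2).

C^⊗2:
  [-10, -8, ∞]
  [∞, 2, ∞]
  [0, 2, 26]
Key observation: the optimum is the walk 1->1->2, with weight (-5) + (-3) = -8.
Optimal value attained by: walk 1->1->2.
Answer: (C^⊗2)[1][2] = -8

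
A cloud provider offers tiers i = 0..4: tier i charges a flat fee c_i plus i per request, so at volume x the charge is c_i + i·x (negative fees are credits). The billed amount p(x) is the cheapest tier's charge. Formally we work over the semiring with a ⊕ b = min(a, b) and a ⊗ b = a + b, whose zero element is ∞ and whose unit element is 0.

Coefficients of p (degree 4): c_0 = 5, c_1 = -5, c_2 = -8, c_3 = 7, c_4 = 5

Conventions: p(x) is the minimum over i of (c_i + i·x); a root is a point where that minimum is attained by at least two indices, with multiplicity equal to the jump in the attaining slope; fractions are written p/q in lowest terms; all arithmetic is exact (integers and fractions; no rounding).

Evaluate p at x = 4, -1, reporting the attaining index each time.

p(4) = min(5+0·4=5, -5+1·4=-1, -8+2·4=0, 7+3·4=19, 5+4·4=21) = -1 (attained by i=1)
p(-1) = min(5+0·(-1)=5, -5+1·(-1)=-6, -8+2·(-1)=-10, 7+3·(-1)=4, 5+4·(-1)=1) = -10 (attained by i=2)
Answer: p(4) = -1; p(-1) = -10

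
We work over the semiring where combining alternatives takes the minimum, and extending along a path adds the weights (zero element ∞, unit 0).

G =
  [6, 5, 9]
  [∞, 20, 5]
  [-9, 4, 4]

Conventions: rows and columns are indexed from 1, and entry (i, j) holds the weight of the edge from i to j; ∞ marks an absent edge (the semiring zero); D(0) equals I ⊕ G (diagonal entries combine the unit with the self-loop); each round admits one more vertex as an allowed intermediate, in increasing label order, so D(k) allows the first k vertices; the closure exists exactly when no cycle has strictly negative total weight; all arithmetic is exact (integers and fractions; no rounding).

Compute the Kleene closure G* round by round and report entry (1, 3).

D(0):
  [0, 5, 9]
  [∞, 0, 5]
  [-9, 4, 0]
D(1):
  [0, 5, 9]
  [∞, 0, 5]
  [-9, -4, 0]
D(2):
  [0, 5, 9]
  [∞, 0, 5]
  [-9, -4, 0]
D(3):
  [0, 5, 9]
  [-4, 0, 5]
  [-9, -4, 0]
Answer: G*[1][3] = 9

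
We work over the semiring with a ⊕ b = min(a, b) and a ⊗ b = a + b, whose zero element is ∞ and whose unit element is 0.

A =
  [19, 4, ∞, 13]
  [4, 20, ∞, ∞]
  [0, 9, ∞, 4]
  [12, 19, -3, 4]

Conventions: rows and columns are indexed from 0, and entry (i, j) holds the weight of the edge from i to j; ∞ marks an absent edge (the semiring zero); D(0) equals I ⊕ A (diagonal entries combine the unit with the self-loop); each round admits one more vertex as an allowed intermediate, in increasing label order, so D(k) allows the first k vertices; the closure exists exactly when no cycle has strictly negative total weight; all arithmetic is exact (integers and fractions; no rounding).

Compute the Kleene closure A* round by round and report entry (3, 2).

D(0):
  [0, 4, ∞, 13]
  [4, 0, ∞, ∞]
  [0, 9, 0, 4]
  [12, 19, -3, 0]
D(1):
  [0, 4, ∞, 13]
  [4, 0, ∞, 17]
  [0, 4, 0, 4]
  [12, 16, -3, 0]
D(2):
  [0, 4, ∞, 13]
  [4, 0, ∞, 17]
  [0, 4, 0, 4]
  [12, 16, -3, 0]
D(3):
  [0, 4, ∞, 13]
  [4, 0, ∞, 17]
  [0, 4, 0, 4]
  [-3, 1, -3, 0]
D(4):
  [0, 4, 10, 13]
  [4, 0, 14, 17]
  [0, 4, 0, 4]
  [-3, 1, -3, 0]
Answer: A*[3][2] = -3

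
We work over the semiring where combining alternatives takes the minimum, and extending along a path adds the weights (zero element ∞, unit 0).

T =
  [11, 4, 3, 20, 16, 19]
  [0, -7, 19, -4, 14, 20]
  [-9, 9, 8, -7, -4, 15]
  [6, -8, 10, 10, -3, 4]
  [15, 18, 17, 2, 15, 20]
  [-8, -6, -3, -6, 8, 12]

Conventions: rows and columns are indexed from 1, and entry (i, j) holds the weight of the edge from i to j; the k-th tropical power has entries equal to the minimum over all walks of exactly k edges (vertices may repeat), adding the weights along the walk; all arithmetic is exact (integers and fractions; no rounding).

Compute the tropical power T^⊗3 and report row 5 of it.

T^⊗2:
  [-6, -3, 11, -4, -1, 18]
  [-7, -14, 3, -11, -7, 0]
  [-1, -15, -6, -2, -10, -3]
  [-8, -15, 1, -12, 6, 12]
  [8, -6, 12, 10, -1, 6]
  [-12, -14, -5, -10, -9, -2]
T^⊗3:
  [-3, -12, -3, -7, -7, 0]
  [-14, -21, -4, -18, -14, -7]
  [-15, -22, -6, -19, -10, 2]
  [-15, -22, -5, -19, -15, -8]
  [-6, -13, 3, -10, 7, 14]
  [-14, -21, -9, -18, -13, -6]
Answer: row 5 of T^⊗3 = [-6, -13, 3, -10, 7, 14]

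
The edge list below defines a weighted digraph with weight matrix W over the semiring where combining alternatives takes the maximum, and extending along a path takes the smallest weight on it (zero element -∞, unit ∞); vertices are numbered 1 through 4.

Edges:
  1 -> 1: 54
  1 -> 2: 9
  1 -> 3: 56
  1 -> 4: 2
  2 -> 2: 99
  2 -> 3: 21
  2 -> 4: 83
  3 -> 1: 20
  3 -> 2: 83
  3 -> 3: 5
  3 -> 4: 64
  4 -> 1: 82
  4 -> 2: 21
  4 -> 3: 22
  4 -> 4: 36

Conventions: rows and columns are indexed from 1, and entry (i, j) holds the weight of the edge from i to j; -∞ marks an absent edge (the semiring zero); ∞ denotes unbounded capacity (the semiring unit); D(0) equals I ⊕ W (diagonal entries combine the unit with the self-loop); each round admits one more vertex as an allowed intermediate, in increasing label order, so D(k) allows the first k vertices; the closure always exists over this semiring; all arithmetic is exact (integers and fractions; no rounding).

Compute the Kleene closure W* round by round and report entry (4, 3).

D(0):
  [∞, 9, 56, 2]
  [-∞, ∞, 21, 83]
  [20, 83, ∞, 64]
  [82, 21, 22, ∞]
D(1):
  [∞, 9, 56, 2]
  [-∞, ∞, 21, 83]
  [20, 83, ∞, 64]
  [82, 21, 56, ∞]
D(2):
  [∞, 9, 56, 9]
  [-∞, ∞, 21, 83]
  [20, 83, ∞, 83]
  [82, 21, 56, ∞]
D(3):
  [∞, 56, 56, 56]
  [20, ∞, 21, 83]
  [20, 83, ∞, 83]
  [82, 56, 56, ∞]
D(4):
  [∞, 56, 56, 56]
  [82, ∞, 56, 83]
  [82, 83, ∞, 83]
  [82, 56, 56, ∞]
Answer: W*[4][3] = 56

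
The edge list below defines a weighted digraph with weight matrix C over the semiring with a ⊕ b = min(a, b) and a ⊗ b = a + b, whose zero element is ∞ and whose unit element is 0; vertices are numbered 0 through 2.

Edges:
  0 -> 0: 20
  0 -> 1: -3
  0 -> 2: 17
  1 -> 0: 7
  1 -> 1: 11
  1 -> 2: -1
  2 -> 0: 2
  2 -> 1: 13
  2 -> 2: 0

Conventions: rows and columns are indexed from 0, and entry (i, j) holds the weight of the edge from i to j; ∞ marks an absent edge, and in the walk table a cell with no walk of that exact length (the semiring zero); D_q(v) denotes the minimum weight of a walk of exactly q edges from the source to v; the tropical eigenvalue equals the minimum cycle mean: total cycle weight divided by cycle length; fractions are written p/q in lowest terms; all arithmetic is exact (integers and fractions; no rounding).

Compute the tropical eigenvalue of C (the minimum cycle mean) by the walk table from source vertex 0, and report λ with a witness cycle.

q=0: [0, ∞, ∞]
q=1: [20, -3, 17]
q=2: [4, 8, -4]
q=3: [-2, 1, -4]
Optimal cycle mean attained by: cycle 0->1->2->0, total (-3) + (-1) + 2, length 3.
Answer: λ = -2/3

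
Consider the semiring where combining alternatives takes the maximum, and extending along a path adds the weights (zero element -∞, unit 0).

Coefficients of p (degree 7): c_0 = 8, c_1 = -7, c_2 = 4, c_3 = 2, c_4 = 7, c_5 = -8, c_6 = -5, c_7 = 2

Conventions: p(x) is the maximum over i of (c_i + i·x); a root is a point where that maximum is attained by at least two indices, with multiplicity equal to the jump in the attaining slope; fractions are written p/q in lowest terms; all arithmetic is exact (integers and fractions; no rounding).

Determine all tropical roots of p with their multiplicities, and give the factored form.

hull edge (i=0, c=8) to (i=4, c=7): slope -1/4, span 4
hull edge (i=4, c=7) to (i=7, c=2): slope -5/3, span 3
Factored form: p(x) = 2 ⊗ (x ⊕ 1/4) ⊗ (x ⊕ 1/4) ⊗ (x ⊕ 1/4) ⊗ (x ⊕ 1/4) ⊗ (x ⊕ 5/3) ⊗ (x ⊕ 5/3) ⊗ (x ⊕ 5/3)
Answer: roots = 1/4 (mult 4), 5/3 (mult 3)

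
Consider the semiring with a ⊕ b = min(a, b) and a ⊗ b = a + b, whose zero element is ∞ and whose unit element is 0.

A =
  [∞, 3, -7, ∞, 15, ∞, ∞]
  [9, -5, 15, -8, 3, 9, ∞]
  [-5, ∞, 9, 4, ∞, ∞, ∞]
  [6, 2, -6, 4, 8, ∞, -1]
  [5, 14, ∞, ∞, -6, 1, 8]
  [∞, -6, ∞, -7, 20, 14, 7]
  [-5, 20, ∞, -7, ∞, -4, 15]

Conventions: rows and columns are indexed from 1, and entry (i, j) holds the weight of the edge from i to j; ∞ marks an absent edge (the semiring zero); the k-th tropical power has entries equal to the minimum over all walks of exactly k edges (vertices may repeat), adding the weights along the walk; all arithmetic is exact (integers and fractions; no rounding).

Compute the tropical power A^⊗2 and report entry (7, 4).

A^⊗2:
  [-12, -2, 2, -5, 6, 12, 23]
  [-2, -10, -14, -13, -3, 4, -9]
  [4, -2, -12, 8, 10, ∞, 3]
  [-11, -3, -2, -8, 2, -5, 3]
  [-1, -5, -2, -6, -12, -5, 2]
  [-1, -11, -13, -14, -3, 3, -8]
  [-1, -10, -13, -11, 1, 10, -8]
Key observation: the optimum is the walk 7->6->4, with weight (-4) + (-7) = -11.
Optimal value attained by: walk 7->6->4.
Answer: (A^⊗2)[7][4] = -11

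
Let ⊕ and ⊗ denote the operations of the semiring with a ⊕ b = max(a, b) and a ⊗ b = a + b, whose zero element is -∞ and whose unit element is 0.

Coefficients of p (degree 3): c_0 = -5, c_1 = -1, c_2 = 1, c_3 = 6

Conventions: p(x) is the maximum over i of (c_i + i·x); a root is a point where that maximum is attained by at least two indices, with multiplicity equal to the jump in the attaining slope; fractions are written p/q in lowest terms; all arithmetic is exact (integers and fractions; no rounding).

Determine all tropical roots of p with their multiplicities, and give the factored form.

hull edge (i=0, c=-5) to (i=1, c=-1): slope 4, span 1
hull edge (i=1, c=-1) to (i=3, c=6): slope 7/2, span 2
Factored form: p(x) = 6 ⊗ (x ⊕ (-4)) ⊗ (x ⊕ (-7/2)) ⊗ (x ⊕ (-7/2))
Answer: roots = -4 (mult 1), -7/2 (mult 2)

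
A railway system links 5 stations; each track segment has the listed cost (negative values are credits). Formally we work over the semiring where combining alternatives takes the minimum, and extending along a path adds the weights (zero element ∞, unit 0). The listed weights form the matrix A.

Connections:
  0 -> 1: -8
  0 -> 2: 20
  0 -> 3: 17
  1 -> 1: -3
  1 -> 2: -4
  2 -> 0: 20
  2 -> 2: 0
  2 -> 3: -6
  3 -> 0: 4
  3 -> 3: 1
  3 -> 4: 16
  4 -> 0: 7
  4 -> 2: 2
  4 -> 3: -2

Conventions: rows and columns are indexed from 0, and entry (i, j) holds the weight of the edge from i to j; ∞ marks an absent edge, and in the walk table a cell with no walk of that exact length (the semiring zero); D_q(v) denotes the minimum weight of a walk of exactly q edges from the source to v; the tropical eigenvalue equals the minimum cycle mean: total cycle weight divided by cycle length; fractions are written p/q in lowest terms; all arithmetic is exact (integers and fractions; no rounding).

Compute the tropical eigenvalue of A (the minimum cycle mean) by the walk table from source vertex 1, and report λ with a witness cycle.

q=0: [∞, 0, ∞, ∞, ∞]
q=1: [∞, -3, -4, ∞, ∞]
q=2: [16, -6, -7, -10, ∞]
q=3: [-6, -9, -10, -13, 6]
q=4: [-9, -14, -13, -16, 3]
q=5: [-12, -17, -18, -19, 0]
Optimal cycle mean attained by: cycle 0->1->2->3->0, total (-8) + (-4) + (-6) + 4, length 4.
Answer: λ = -7/2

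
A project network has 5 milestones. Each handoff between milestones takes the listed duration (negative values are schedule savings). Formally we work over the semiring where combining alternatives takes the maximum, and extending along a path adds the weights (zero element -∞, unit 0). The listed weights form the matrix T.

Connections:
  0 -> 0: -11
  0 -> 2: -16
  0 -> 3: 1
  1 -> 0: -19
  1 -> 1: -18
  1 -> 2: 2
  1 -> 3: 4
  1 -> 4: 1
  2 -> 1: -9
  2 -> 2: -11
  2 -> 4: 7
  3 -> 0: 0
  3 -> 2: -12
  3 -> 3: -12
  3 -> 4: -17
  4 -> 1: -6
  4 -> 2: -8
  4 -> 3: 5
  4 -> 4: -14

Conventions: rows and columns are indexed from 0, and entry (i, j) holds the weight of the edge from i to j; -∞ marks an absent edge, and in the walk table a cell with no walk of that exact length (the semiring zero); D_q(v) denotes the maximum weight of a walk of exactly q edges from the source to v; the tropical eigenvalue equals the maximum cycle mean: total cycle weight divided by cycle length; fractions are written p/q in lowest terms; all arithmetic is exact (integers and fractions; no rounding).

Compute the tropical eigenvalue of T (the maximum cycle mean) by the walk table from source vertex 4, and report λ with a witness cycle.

q=0: [-∞, -∞, -∞, -∞, 0]
q=1: [-∞, -6, -8, 5, -14]
q=2: [5, -17, -4, -2, -1]
q=3: [-2, -7, -9, 6, 3]
q=4: [6, -3, -5, 8, -2]
q=5: [8, -8, -1, 7, 2]
Optimal cycle mean attained by: cycle 1->2->4->1, total 2 + 7 + (-6), length 3.
Answer: λ = 1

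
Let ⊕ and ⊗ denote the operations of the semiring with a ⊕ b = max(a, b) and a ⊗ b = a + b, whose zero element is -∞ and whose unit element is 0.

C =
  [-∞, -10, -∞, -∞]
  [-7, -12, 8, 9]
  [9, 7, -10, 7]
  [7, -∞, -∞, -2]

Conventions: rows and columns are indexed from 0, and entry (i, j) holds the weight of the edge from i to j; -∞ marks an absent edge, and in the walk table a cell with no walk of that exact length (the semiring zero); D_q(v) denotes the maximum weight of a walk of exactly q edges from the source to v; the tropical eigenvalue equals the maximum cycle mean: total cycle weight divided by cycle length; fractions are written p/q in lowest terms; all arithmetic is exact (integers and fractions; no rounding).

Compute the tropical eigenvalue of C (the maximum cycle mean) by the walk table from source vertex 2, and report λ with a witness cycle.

q=0: [-∞, -∞, 0, -∞]
q=1: [9, 7, -10, 7]
q=2: [14, -1, 15, 16]
q=3: [24, 22, 7, 22]
q=4: [29, 14, 30, 31]
Optimal cycle mean attained by: cycle 1->2->1, total 8 + 7, length 2.
Answer: λ = 15/2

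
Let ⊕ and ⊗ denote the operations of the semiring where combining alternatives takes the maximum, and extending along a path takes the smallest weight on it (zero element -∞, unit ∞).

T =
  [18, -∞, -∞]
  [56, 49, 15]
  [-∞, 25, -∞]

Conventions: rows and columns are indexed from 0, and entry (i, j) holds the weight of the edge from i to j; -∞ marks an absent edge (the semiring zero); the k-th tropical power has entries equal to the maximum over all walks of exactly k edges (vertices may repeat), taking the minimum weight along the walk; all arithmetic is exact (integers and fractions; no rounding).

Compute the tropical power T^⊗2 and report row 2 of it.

T^⊗2:
  [18, -∞, -∞]
  [49, 49, 15]
  [25, 25, 15]
Answer: row 2 of T^⊗2 = [25, 25, 15]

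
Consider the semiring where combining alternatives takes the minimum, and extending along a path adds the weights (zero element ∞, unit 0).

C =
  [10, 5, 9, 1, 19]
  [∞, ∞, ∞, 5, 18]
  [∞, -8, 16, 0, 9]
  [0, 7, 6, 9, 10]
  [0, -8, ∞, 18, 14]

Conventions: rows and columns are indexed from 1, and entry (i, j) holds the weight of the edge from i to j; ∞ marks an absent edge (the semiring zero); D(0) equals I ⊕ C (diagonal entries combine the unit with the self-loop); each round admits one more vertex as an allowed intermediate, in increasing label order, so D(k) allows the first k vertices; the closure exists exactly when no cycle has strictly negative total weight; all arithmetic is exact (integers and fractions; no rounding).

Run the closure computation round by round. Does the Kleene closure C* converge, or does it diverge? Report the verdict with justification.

D(0):
  [0, 5, 9, 1, 19]
  [∞, 0, ∞, 5, 18]
  [∞, -8, 0, 0, 9]
  [0, 7, 6, 0, 10]
  [0, -8, ∞, 18, 0]
D(1):
  [0, 5, 9, 1, 19]
  [∞, 0, ∞, 5, 18]
  [∞, -8, 0, 0, 9]
  [0, 5, 6, 0, 10]
  [0, -8, 9, 1, 0]
D(2):
  [0, 5, 9, 1, 19]
  [∞, 0, ∞, 5, 18]
  [∞, -8, 0, -3, 9]
  [0, 5, 6, 0, 10]
  [0, -8, 9, -3, 0]
D(3):
  [0, 1, 9, 1, 18]
  [∞, 0, ∞, 5, 18]
  [∞, -8, 0, -3, 9]
  [0, -2, 6, 0, 10]
  [0, -8, 9, -3, 0]
D(4):
  [0, -1, 7, 1, 11]
  [5, 0, 11, 5, 15]
  [-3, -8, 0, -3, 7]
  [0, -2, 6, 0, 10]
  [-3, -8, 3, -3, 0]
D(5):
  [0, -1, 7, 1, 11]
  [5, 0, 11, 5, 15]
  [-3, -8, 0, -3, 7]
  [0, -2, 6, 0, 10]
  [-3, -8, 3, -3, 0]
Key observation: every diagonal entry stays at the unit through all rounds, so no improving cycle exists.
Answer: CONVERGES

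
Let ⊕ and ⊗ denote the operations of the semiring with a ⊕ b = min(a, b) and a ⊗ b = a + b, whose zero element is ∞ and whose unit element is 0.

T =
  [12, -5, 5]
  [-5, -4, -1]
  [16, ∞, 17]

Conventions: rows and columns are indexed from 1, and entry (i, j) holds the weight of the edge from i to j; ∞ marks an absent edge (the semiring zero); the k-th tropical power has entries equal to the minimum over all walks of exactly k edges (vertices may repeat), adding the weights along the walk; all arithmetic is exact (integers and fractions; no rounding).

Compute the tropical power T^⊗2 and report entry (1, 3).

T^⊗2:
  [-10, -9, -6]
  [-9, -10, -5]
  [28, 11, 21]
Key observation: the optimum is the walk 1->2->3, with weight (-5) + (-1) = -6.
Optimal value attained by: walk 1->2->3.
Answer: (T^⊗2)[1][3] = -6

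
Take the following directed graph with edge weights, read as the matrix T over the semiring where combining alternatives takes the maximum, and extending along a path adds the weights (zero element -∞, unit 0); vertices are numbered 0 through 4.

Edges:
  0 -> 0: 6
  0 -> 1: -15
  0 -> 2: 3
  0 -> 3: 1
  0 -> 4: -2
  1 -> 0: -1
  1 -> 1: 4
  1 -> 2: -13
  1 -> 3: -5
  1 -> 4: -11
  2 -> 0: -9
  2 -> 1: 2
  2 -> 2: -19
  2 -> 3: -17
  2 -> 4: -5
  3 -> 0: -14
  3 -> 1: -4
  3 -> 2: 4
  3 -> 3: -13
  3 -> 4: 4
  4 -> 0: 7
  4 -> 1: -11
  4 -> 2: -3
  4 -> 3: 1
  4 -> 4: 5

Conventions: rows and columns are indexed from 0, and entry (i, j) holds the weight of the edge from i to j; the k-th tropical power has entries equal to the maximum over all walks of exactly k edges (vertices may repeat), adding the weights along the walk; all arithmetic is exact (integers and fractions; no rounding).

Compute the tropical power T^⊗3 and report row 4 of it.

T^⊗2:
  [12, 5, 9, 7, 5]
  [5, 8, 2, 0, -1]
  [2, 6, -6, -3, 0]
  [11, 6, 1, 5, 9]
  [13, -1, 10, 8, 10]
T^⊗3:
  [18, 11, 15, 13, 11]
  [11, 12, 8, 6, 4]
  [8, 10, 5, 3, 5]
  [17, 10, 14, 12, 14]
  [19, 12, 16, 14, 15]
Answer: row 4 of T^⊗3 = [19, 12, 16, 14, 15]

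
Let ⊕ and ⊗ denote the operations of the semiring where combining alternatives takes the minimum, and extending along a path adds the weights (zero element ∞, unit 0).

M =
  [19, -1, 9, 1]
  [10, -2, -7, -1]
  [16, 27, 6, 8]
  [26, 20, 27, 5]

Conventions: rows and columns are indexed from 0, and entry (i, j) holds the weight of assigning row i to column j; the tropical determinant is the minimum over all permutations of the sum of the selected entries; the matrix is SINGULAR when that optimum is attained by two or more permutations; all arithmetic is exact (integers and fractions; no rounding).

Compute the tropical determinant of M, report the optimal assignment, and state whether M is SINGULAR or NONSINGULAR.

σ = (0, 1, 2, 3): 19 + (-2) + 6 + 5 = 28
σ = (0, 1, 3, 2): 19 + (-2) + 8 + 27 = 52
σ = (0, 2, 1, 3): 19 + (-7) + 27 + 5 = 44
σ = (0, 2, 3, 1): 19 + (-7) + 8 + 20 = 40
σ = (0, 3, 1, 2): 19 + (-1) + 27 + 27 = 72
σ = (0, 3, 2, 1): 19 + (-1) + 6 + 20 = 44
σ = (1, 0, 2, 3): (-1) + 10 + 6 + 5 = 20
σ = (1, 0, 3, 2): (-1) + 10 + 8 + 27 = 44
σ = (1, 2, 0, 3): (-1) + (-7) + 16 + 5 = 13
σ = (1, 2, 3, 0): (-1) + (-7) + 8 + 26 = 26
σ = (1, 3, 0, 2): (-1) + (-1) + 16 + 27 = 41
σ = (1, 3, 2, 0): (-1) + (-1) + 6 + 26 = 30
σ = (2, 0, 1, 3): 9 + 10 + 27 + 5 = 51
σ = (2, 0, 3, 1): 9 + 10 + 8 + 20 = 47
σ = (2, 1, 0, 3): 9 + (-2) + 16 + 5 = 28
σ = (2, 1, 3, 0): 9 + (-2) + 8 + 26 = 41
σ = (2, 3, 0, 1): 9 + (-1) + 16 + 20 = 44
σ = (2, 3, 1, 0): 9 + (-1) + 27 + 26 = 61
σ = (3, 0, 1, 2): 1 + 10 + 27 + 27 = 65
σ = (3, 0, 2, 1): 1 + 10 + 6 + 20 = 37
σ = (3, 1, 0, 2): 1 + (-2) + 16 + 27 = 42
σ = (3, 1, 2, 0): 1 + (-2) + 6 + 26 = 31
σ = (3, 2, 0, 1): 1 + (-7) + 16 + 20 = 30
σ = (3, 2, 1, 0): 1 + (-7) + 27 + 26 = 47
Optimal value attained by: σ = (1, 2, 0, 3).
Answer: det⊕(M) = 13; verdict: NONSINGULAR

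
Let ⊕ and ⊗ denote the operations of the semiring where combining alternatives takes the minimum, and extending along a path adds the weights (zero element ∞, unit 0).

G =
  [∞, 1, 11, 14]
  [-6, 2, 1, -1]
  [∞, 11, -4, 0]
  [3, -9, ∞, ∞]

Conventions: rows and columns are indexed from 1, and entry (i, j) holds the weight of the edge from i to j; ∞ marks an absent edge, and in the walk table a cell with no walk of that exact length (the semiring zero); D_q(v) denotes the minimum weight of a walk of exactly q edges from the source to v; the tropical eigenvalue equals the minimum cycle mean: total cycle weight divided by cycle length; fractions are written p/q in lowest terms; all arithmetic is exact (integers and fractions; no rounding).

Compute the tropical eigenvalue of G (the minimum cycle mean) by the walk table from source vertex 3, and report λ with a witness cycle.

q=0: [∞, ∞, 0, ∞]
q=1: [∞, 11, -4, 0]
q=2: [3, -9, -8, -4]
q=3: [-15, -13, -12, -10]
q=4: [-19, -19, -16, -14]
Optimal cycle mean attained by: cycle 2->4->2, total (-1) + (-9), length 2.
Answer: λ = -5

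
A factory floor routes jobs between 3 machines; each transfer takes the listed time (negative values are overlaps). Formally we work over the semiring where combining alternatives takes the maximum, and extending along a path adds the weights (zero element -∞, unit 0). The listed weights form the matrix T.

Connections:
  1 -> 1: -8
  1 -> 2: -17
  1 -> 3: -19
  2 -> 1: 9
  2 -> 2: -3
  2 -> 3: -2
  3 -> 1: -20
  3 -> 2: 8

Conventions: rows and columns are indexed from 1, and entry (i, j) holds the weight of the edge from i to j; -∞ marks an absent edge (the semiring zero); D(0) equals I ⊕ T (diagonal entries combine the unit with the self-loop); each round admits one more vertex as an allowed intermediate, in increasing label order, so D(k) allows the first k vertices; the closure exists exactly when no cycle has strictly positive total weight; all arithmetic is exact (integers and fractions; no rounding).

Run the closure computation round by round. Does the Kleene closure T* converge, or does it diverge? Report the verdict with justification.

D(0):
  [0, -17, -19]
  [9, 0, -2]
  [-20, 8, 0]
D(1):
  [0, -17, -19]
  [9, 0, -2]
  [-20, 8, 0]
Detection: at round 2, diagonal entry (3, 3) turns strictly positive.
Key observation: the cycle 3->2->3 has total weight 8 + (-2), which is strictly positive.
Answer: DIVERGES — positive cycle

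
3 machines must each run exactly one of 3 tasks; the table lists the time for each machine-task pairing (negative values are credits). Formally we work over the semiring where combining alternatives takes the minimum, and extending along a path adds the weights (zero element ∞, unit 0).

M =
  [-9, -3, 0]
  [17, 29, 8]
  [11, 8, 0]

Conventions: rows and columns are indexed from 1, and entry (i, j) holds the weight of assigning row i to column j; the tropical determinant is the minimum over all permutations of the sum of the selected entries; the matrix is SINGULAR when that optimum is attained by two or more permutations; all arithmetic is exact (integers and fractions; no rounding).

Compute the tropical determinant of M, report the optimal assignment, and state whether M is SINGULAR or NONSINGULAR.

σ = (1, 2, 3): (-9) + 29 + 0 = 20
σ = (1, 3, 2): (-9) + 8 + 8 = 7
σ = (2, 1, 3): (-3) + 17 + 0 = 14
σ = (2, 3, 1): (-3) + 8 + 11 = 16
σ = (3, 1, 2): 0 + 17 + 8 = 25
σ = (3, 2, 1): 0 + 29 + 11 = 40
Optimal value attained by: σ = (1, 3, 2).
Answer: det⊕(M) = 7; verdict: NONSINGULAR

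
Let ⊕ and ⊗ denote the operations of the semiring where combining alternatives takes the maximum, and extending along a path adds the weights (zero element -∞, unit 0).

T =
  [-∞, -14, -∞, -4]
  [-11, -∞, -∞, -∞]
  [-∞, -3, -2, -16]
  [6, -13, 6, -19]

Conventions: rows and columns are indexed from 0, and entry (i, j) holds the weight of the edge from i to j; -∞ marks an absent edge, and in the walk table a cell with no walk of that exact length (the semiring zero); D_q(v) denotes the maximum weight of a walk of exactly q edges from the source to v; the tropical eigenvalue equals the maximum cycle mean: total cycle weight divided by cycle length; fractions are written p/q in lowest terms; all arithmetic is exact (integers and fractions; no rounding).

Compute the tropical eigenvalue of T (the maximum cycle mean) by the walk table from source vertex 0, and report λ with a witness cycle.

q=0: [0, -∞, -∞, -∞]
q=1: [-∞, -14, -∞, -4]
q=2: [2, -17, 2, -23]
q=3: [-17, -1, 0, -2]
q=4: [4, -3, 4, -16]
Optimal cycle mean attained by: cycle 0->3->0, total (-4) + 6, length 2.
Answer: λ = 1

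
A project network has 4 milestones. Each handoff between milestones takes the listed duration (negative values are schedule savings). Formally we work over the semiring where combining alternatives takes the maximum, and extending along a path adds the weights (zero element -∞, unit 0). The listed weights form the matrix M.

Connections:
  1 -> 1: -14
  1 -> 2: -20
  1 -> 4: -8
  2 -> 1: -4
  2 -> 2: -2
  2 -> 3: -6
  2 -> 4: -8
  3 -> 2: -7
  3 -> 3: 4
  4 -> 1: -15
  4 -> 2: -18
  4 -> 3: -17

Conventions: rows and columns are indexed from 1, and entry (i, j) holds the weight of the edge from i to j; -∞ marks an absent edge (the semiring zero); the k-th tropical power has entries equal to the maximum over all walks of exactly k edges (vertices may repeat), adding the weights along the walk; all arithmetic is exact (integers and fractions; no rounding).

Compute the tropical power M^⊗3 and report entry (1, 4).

M^⊗2:
  [-23, -22, -25, -22]
  [-6, -4, -2, -10]
  [-11, -3, 8, -15]
  [-22, -20, -13, -23]
M^⊗3:
  [-26, -24, -21, -30]
  [-8, -6, 2, -12]
  [-7, 1, 12, -11]
  [-24, -20, -9, -28]
Key observation: the optimum is the walk 1->2->2->4, with weight (-20) + (-2) + (-8) = -30.
Optimal value attained by: walk 1->2->2->4.
Answer: (M^⊗3)[1][4] = -30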